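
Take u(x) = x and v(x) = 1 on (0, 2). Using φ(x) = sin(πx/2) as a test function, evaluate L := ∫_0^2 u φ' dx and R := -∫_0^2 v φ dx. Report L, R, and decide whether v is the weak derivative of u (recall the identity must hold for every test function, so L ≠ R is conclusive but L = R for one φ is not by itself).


LHS = -4/π, RHS = -4/π. Yes, v = u' weakly.

u(x) = x, classical derivative u'(x) = 1.
φ(x) = sin(πx/2), so φ'(x) = π*cos(π*x/2)/2.
Note φ(0) = φ(2) = 0, so the boundary term u·φ vanishes.
LHS = ∫_0^2 u(x) φ'(x) dx = ∫_0^2 (π*x*cos(π*x/2)/2) dx. Term by term:
  ∫_0^2 π*x*cos(π*x/2)/2 dx = -4/π.
So LHS = -4/π.
∫_0^2 v(x) φ(x) dx = ∫_0^2 (sin(π*x/2)) dx. Term by term:
  ∫_0^2 sin(π*x/2) dx = 4/π.
So RHS = -∫_0^2 v(x) φ(x) dx = -4/π.
LHS = RHS, so the identity holds for this test φ.
Moreover u is smooth here and v(x) = u'(x) = 1 pointwise, so the identity holds for every test function. Hence v is the weak derivative of u.


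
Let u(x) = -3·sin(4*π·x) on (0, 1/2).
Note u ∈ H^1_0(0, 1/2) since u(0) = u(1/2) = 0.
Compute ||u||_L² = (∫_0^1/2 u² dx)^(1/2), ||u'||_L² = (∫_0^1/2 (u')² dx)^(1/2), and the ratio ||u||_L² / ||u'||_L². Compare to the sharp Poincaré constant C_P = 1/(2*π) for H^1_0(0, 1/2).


||u||_L² / ||u'||_L² = 1/(4*π) < C_P = 1/(2*π).

u(x) = -3·sin(4*π·x), so u'(x) = -12*π*cos(4*π*x).
Writing u(x) = A·sin(kπx/L) with A = -3 and k = 2, use ∫_0^L sin²(kπx/L) dx = L/2 and ∫_0^L cos²(kπx/L) dx = L/2.
u² = 9·sin²(4*π·x) and (u')² = 144*π^2·cos²(4*π·x), and each of sin², cos² integrates to L/2 = 1/4 over (0, 1/2).
∫_0^1/2 u² dx = 9/4, so ||u||_L² = 3/2.
∫_0^1/2 (u')² dx = 36*π^2, so ||u'||_L² = 6*π.
Ratio ||u||_L² / ||u'||_L² = 1/(4*π).
Sharp Poincaré constant on H^1_0(0, 1/2) is C_P = L/π = 1/(2*π), achieved by sin(2*π·x).
This is the k = 2 harmonic; the ratio L/(kπ) is strictly less than C_P = L/π, consistent with the sharp inequality ||u||_L² ≤ C_P ||u'||_L².


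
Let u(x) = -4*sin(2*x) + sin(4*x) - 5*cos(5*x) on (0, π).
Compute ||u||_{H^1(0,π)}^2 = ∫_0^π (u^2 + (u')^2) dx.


||u||_{H^1(0,π)}^2 = 2080/63 + 747*π/2

u'(x) = 25*sin(5*x) - 8*cos(2*x) + 4*cos(4*x).
Expand u² and (u')² and integrate term by term on (0, π), using: for integers n ≥ 1, ∫_0^π sin²(nx) dx = ∫_0^π cos²(nx) dx = π/2; for n ≠ n', ∫_0^π sin(nx)sin(n'x) dx = ∫_0^π cos(nx)cos(n'x) dx = 0; and by product-to-sum, ∫_0^π sin(nx)cos(n'x) dx = ½∫_0^π [sin((n+n')x) + sin((n−n')x)] dx, which is 0 when n+n' is even and 2n/(n²−n'²) when n+n' is odd (it need not vanish on (0, π)).
  u² squared terms: (-5)²·∫cos(5x)² dx = 25·π/2 = 25*π/2;  (-4)²·∫sin(2x)² dx = 16·π/2 = 8*π;  (1)²·∫sin(4x)² dx = 1·π/2 = π/2.
  u² cross terms: 2·(-5)·(-4)·∫cos(5x)·sin(2x) dx = 40·(-4/21) = -160/21;  2·(-5)·(1)·∫cos(5x)·sin(4x) dx = -10·(-8/9) = 80/9;  2·(-4)·(1)·∫sin(2x)·sin(4x) dx = -8·(0) = 0.
  So ∫_0^π u² dx = 25*π/2 + 8*π + π/2 − 160/21 + 80/9 + 0 = 80/63 + 21*π.
  (u')² squared terms: (-8)²·∫cos(2x)² dx = 64·π/2 = 32*π;  (4)²·∫cos(4x)² dx = 16·π/2 = 8*π;  (25)²·∫sin(5x)² dx = 625·π/2 = 625*π/2.
  (u')² cross terms: 2·(-8)·(4)·∫cos(2x)·cos(4x) dx = -64·(0) = 0;  2·(-8)·(25)·∫cos(2x)·sin(5x) dx = -400·(10/21) = -4000/21;  2·(4)·(25)·∫cos(4x)·sin(5x) dx = 200·(10/9) = 2000/9.
  So ∫_0^π (u')² dx = 32*π + 8*π + 625*π/2 + 0 − 4000/21 + 2000/9 = 2000/63 + 705*π/2.
||u||_{H^1}^2 = (80/63 + 21*π) + (2000/63 + 705*π/2) = 2080/63 + 747*π/2.


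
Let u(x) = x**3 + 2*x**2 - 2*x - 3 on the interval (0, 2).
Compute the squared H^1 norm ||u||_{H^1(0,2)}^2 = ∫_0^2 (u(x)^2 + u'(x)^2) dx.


||u||_{H^1}^2 = 5806/35

The H^1 norm (squared) on an interval (0, L) is
  ||u||_{H^1}^2 = ∫_0^L u(x)^2 dx + ∫_0^L u'(x)^2 dx.
Compute u'(x) = 3*x**2 + 4*x - 2.
Then u(x)^2 = x**6 + 4*x**5 - 14*x**3 - 8*x**2 + 12*x + 9 and u'(x)^2 = 9*x**4 + 24*x**3 + 4*x**2 - 16*x + 4.
Integrate each monomial from 0 to 2 using ∫_0^2 c·x^n dx = c·2^(n+1)/(n+1):
  ∫_0^2 u(x)^2 dx = ∫_0^2 (x^6 + 4*x^5 - 14*x^3 - 8*x^2 + 12*x + 9) dx. Term by term:
    ∫_0^2 x^6 dx = 128/7;  ∫_0^2 4*x^5 dx = 128/3;  ∫_0^2 -14*x^3 dx = -56;
    ∫_0^2 -8*x^2 dx = -64/3;  ∫_0^2 12*x dx = 24;  ∫_0^2 9 dx = 18.
  Sum: 128/7 + 128/3 − 56 − 64/3 + 24 + 18 = 538/21.
  ∫_0^2 u'(x)^2 dx = ∫_0^2 (9*x^4 + 24*x^3 + 4*x^2 - 16*x + 4) dx. Term by term:
    ∫_0^2 9*x^4 dx = 288/5;  ∫_0^2 24*x^3 dx = 96;  ∫_0^2 4*x^2 dx = 32/3;
    ∫_0^2 -16*x dx = -32;  ∫_0^2 4 dx = 8.
  Sum: 288/5 + 96 + 32/3 − 32 + 8 = 2104/15.
Adding: ||u||_{H^1}^2 = 538/21 + 2104/15 = 5806/35.


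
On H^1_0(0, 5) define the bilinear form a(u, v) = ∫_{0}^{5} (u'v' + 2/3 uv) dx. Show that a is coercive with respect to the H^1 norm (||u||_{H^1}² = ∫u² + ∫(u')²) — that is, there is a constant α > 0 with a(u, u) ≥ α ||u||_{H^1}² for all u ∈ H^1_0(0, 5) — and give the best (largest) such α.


α = (π^2 + 50/3)/(π^2 + 25)

Coercivity of a(·,·) on H^1_0(0, 5) means a(u, u) ≥ α ||u||_{H^1}² for every u ∈ H^1_0.
The interval has length L = 5, and Poincaré/coercivity depend only on L. Here a(u, u) = ∫(u')² + (2/3)·∫u².
Here 0 < c = 2/3 < 1. The condition a(u,u) ≥ α||u||_{H^1}² reads (1−α)∫(u')² ≥ (α−c)∫u². Any admissible α is ≤ 1 (rapidly oscillating u have ∫u²/∫(u')² → 0), and α = 1 would force 0 ≥ (1−c)∫u², impossible since c < 1; so 1−α > 0. By the sharp Poincaré inequality on H^1_0 of an interval of length L, ∫(u')² ≥ (π/L)²∫u² with equality for the first sine mode sin(π(x−x₀)/L) (x₀ the left endpoint), so the inequality holds for all u iff (1−α)(π/L)² ≥ α − c, i.e. α ≤ ((π/L)² + c)/((π/L)² + 1) = (1 + c(L/π)²)/(1 + (L/π)²). With (π/L)² = π^2/25 and c = 2/3, the largest admissible constant is α = ((π/L)² + c)/((π/L)² + 1).
Simplifying, α = (π^2 + 50/3)/(π^2 + 25).


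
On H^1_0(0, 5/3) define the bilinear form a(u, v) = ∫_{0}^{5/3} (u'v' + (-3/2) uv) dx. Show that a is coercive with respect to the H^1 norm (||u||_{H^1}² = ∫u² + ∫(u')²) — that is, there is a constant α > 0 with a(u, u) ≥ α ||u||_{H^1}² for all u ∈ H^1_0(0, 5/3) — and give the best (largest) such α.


α = 3*(-25 + 6*π^2)/(2*(25 + 9*π^2))

Coercivity of a(·,·) on H^1_0(0, 5/3) means a(u, u) ≥ α ||u||_{H^1}² for every u ∈ H^1_0.
The interval has length L = 5/3, and Poincaré/coercivity depend only on L. Here a(u, u) = ∫(u')² + (-3/2)·∫u².
Here c = -3/2 < 0 with |c| < (π/L)² = 9*π^2/25, so coercivity still holds. The condition a(u,u) ≥ α||u||_{H^1}² reads (1−α)∫(u')² ≥ (α−c)∫u². Any admissible α is ≤ 1 (rapidly oscillating u have ∫u²/∫(u')² → 0), and α = 1 would force 0 ≥ (1−c)∫u², impossible since c < 1; so 1−α > 0. By the sharp Poincaré inequality on H^1_0 of an interval of length L, ∫(u')² ≥ (π/L)²∫u² with equality for the first sine mode sin(π(x−x₀)/L) (x₀ the left endpoint), so the inequality holds for all u iff (1−α)(π/L)² ≥ α − c, i.e. α ≤ ((π/L)² + c)/((π/L)² + 1) = (1 + c(L/π)²)/(1 + (L/π)²). (Direct route, valid since c ≤ 0: Poincaré gives c∫u² ≥ c(L/π)²∫(u')², so a(u,u) ≥ (1 + c(L/π)²)∫(u')², while ||u||_{H^1}² ≤ (1 + (L/π)²)∫(u')²; dividing yields the same α.) With (π/L)² = 9*π^2/25 and c = -3/2, the largest admissible constant is α = ((π/L)² + c)/((π/L)² + 1).
Simplifying, α = 3*(-25 + 6*π^2)/(2*(25 + 9*π^2)).


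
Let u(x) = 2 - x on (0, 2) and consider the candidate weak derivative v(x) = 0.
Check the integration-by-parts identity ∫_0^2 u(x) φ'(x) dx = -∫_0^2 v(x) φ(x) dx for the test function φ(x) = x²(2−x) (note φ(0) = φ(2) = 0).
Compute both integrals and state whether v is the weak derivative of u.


LHS = 4/3, RHS = 0. No, v is not the weak derivative of u.

u(x) = 2 - x, classical derivative u'(x) = -1.
φ(x) = x²(2−x), so φ'(x) = x*(4 - 3*x).
Note φ(0) = φ(2) = 0, so the boundary term u·φ vanishes.
LHS = ∫_0^2 u(x) φ'(x) dx = ∫_0^2 (3*x^3 - 10*x^2 + 8*x) dx. Term by term:
  ∫_0^2 3*x^3 dx = 12;  ∫_0^2 -10*x^2 dx = -80/3;  ∫_0^2 8*x dx = 16.
Sum: 12 − 80/3 + 16 = 4/3.
So LHS = 4/3.
∫_0^2 v(x) φ(x) dx = ∫_0^2 (0) dx. Term by term:
  ∫_0^2 0 dx = 0.
So RHS = -∫_0^2 v(x) φ(x) dx = 0.
LHS − RHS = 4/3 ≠ 0, so the identity fails.
(For a valid weak derivative the identity must hold for EVERY test function, in particular this one. The failure shows v is NOT the weak derivative of u.)
Correct weak derivative would be u'(x) = -1.


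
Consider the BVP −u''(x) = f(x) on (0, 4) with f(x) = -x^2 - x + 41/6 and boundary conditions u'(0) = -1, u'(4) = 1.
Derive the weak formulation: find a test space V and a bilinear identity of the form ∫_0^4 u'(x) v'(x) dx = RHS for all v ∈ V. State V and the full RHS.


V = H^1(0, 4) (v unrestricted at boundary; u is determined up to an additive constant); weak form: ∫_0^4 u'v' dx = ∫_0^4 (-x^2 - x + 41/6) v dx + v(4) + v(0) for all v ∈ V.

Multiply both sides by a test function v and integrate from 0 to 4:
  ∫_0^4 −u''(x) v(x) dx = ∫_0^4 f(x) v(x) dx.
Integrate the LHS by parts once:
  ∫_0^4 −u'' v dx = −[u'(x) v(x)]_0^4 + ∫_0^4 u'(x) v'(x) dx.
Thus ∫_0^4 u'(x) v'(x) dx = ∫_0^4 f(x) v(x) dx + [u'(x) v(x)]_0^4.
Choose V so that boundary terms are either known or forced to vanish.
u has inhomogeneous Neumann u'(0) = -1, u'(4) = 1. [u' v]_0^4 = (1)·v(4) − (-1)·v(0) = v(4) + v(0). Take V = H^1(0, 4); boundary term becomes part of RHS.
Weak formulation: find u (satisfying any essential BC) such that ∫_0^4 u'(x) v'(x) dx = ∫_0^4 f v dx + v(4) + v(0) for all v ∈ V (Neumann data are natural BCs: they enter the RHS as boundary terms).
Substituting f(x) = -x^2 - x + 41/6, the right-hand side is ∫_0^4 (-x^2 - x + 41/6) v dx + v(4) + v(0).
Compatibility check (pure Neumann): taking v ≡ 1 ∈ V gives 0 = ∫_0^4 f dx + (1) − (-1), i.e. ∫_0^4 f dx must equal u'(0) − u'(4) = -2. Indeed ∫_0^4 (-x^2 - x + 41/6) dx = -2, so the data are compatible. The solution is then unique only up to an additive constant (fix it e.g. by requiring ∫_0^4 u dx = 0).


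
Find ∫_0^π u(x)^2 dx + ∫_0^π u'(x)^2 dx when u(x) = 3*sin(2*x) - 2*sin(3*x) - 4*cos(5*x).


||u||_{H^1(0,π)}^2 = 832/7 + 501*π/2

u'(x) = 20*sin(5*x) + 6*cos(2*x) - 6*cos(3*x).
Expand u² and (u')² and integrate term by term on (0, π), using: for integers n ≥ 1, ∫_0^π sin²(nx) dx = ∫_0^π cos²(nx) dx = π/2; for n ≠ n', ∫_0^π sin(nx)sin(n'x) dx = ∫_0^π cos(nx)cos(n'x) dx = 0; and by product-to-sum, ∫_0^π sin(nx)cos(n'x) dx = ½∫_0^π [sin((n+n')x) + sin((n−n')x)] dx, which is 0 when n+n' is even and 2n/(n²−n'²) when n+n' is odd (it need not vanish on (0, π)).
  u² squared terms: (-4)²·∫cos(5x)² dx = 16·π/2 = 8*π;  (-2)²·∫sin(3x)² dx = 4·π/2 = 2*π;  (3)²·∫sin(2x)² dx = 9·π/2 = 9*π/2.
  u² cross terms: 2·(-4)·(-2)·∫cos(5x)·sin(3x) dx = 16·(0) = 0;  2·(-4)·(3)·∫cos(5x)·sin(2x) dx = -24·(-4/21) = 32/7;  2·(-2)·(3)·∫sin(3x)·sin(2x) dx = -12·(0) = 0.
  So ∫_0^π u² dx = 8*π + 2*π + 9*π/2 + 0 + 32/7 + 0 = 32/7 + 29*π/2.
  (u')² squared terms: (-6)²·∫cos(3x)² dx = 36·π/2 = 18*π;  (6)²·∫cos(2x)² dx = 36·π/2 = 18*π;  (20)²·∫sin(5x)² dx = 400·π/2 = 200*π.
  (u')² cross terms: 2·(-6)·(6)·∫cos(3x)·cos(2x) dx = -72·(0) = 0;  2·(-6)·(20)·∫cos(3x)·sin(5x) dx = -240·(0) = 0;  2·(6)·(20)·∫cos(2x)·sin(5x) dx = 240·(10/21) = 800/7.
  So ∫_0^π (u')² dx = 18*π + 18*π + 200*π + 0 + 0 + 800/7 = 800/7 + 236*π.
||u||_{H^1}^2 = (32/7 + 29*π/2) + (800/7 + 236*π) = 832/7 + 501*π/2.


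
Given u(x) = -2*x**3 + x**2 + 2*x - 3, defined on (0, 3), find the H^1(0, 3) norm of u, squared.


||u||_{H^1}^2 = 64194/35

The H^1 norm (squared) on an interval (0, L) is
  ||u||_{H^1}^2 = ∫_0^L u(x)^2 dx + ∫_0^L u'(x)^2 dx.
Compute u'(x) = -6*x**2 + 2*x + 2.
Then u(x)^2 = 4*x**6 - 4*x**5 - 7*x**4 + 16*x**3 - 2*x**2 - 12*x + 9 and u'(x)^2 = 36*x**4 - 24*x**3 - 20*x**2 + 8*x + 4.
Integrate each monomial from 0 to 3 using ∫_0^3 c·x^n dx = c·3^(n+1)/(n+1):
  ∫_0^3 u(x)^2 dx = ∫_0^3 (4*x^6 - 4*x^5 - 7*x^4 + 16*x^3 - 2*x^2 - 12*x + 9) dx. Term by term:
    ∫_0^3 4*x^6 dx = 8748/7;  ∫_0^3 -4*x^5 dx = -486;  ∫_0^3 -7*x^4 dx = -1701/5;
    ∫_0^3 16*x^3 dx = 324;  ∫_0^3 -2*x^2 dx = -18;  ∫_0^3 -12*x dx = -54;
    ∫_0^3 9 dx = 27.
  Sum: 8748/7 − 486 − 1701/5 + 324 − 18 − 54 + 27 = 24588/35.
  ∫_0^3 u'(x)^2 dx = ∫_0^3 (36*x^4 - 24*x^3 - 20*x^2 + 8*x + 4) dx. Term by term:
    ∫_0^3 36*x^4 dx = 8748/5;  ∫_0^3 -24*x^3 dx = -486;  ∫_0^3 -20*x^2 dx = -180;
    ∫_0^3 8*x dx = 36;  ∫_0^3 4 dx = 12.
  Sum: 8748/5 − 486 − 180 + 36 + 12 = 5658/5.
Adding: ||u||_{H^1}^2 = 24588/35 + 5658/5 = 64194/35.


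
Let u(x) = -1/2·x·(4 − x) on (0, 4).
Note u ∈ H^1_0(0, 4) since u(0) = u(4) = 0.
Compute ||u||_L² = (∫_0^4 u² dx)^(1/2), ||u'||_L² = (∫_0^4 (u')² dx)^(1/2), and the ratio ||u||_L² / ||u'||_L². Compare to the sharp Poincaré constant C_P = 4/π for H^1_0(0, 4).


||u||_L² / ||u'||_L² = 2*sqrt(10)/5 < C_P = 4/π.

u(x) = -1/2·x·(4 − x), so u'(x) = x - 2.
u(x) = -1/2·x·(4 − x) vanishes at x = 0 and x = 4, so u ∈ H^1_0(0, 4). Differentiate via the product rule and integrate the resulting polynomials term by term.
  ∫_0^4 u² dx = ∫_0^4 (x^4/4 - 2*x^3 + 4*x^2) dx. Term by term:
    ∫_0^4 x^4/4 dx = 256/5;  ∫_0^4 -2*x^3 dx = -128;  ∫_0^4 4*x^2 dx = 256/3.
  Sum: 256/5 − 128 + 256/3 = 128/15.
  ∫_0^4 (u')² dx = ∫_0^4 (x^2 - 4*x + 4) dx. Term by term:
    ∫_0^4 x^2 dx = 64/3;  ∫_0^4 -4*x dx = -32;  ∫_0^4 4 dx = 16.
  Sum: 64/3 − 32 + 16 = 16/3.
∫_0^4 u² dx = 128/15, so ||u||_L² = 8*sqrt(30)/15.
∫_0^4 (u')² dx = 16/3, so ||u'||_L² = 4*sqrt(3)/3.
Ratio ||u||_L² / ||u'||_L² = 2*sqrt(10)/5.
Sharp Poincaré constant on H^1_0(0, 4) is C_P = L/π = 4/π, achieved by sin(π/4·x).
A polynomial bump cannot attain the sharp Poincaré constant (only the first sine eigenfunction does), so the ratio is strictly less than C_P, consistent with ||u||_L² ≤ C_P ||u'||_L².


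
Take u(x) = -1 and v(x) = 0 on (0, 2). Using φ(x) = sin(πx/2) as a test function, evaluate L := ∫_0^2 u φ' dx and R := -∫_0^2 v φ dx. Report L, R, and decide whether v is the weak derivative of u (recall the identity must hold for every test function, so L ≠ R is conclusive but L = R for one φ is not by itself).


LHS = 0, RHS = 0. Yes, v = u' weakly.

u(x) = -1, classical derivative u'(x) = 0.
φ(x) = sin(πx/2), so φ'(x) = π*cos(π*x/2)/2.
Note φ(0) = φ(2) = 0, so the boundary term u·φ vanishes.
LHS = ∫_0^2 u(x) φ'(x) dx = ∫_0^2 (-π*cos(π*x/2)/2) dx. Term by term:
  ∫_0^2 -π*cos(π*x/2)/2 dx = 0.
So LHS = 0.
∫_0^2 v(x) φ(x) dx = ∫_0^2 (0) dx. Term by term:
  ∫_0^2 0 dx = 0.
So RHS = -∫_0^2 v(x) φ(x) dx = 0.
LHS = RHS, so the identity holds for this test φ.
Moreover u is smooth here and v(x) = u'(x) = 0 pointwise, so the identity holds for every test function. Hence v is the weak derivative of u.


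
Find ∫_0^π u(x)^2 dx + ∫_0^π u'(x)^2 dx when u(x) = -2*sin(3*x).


||u||_{H^1(0,π)}^2 = 20*π

u'(x) = -6*cos(3*x).
Expand u² and (u')² and integrate term by term on (0, π), using: for integers n ≥ 1, ∫_0^π sin²(nx) dx = ∫_0^π cos²(nx) dx = π/2; for n ≠ n', ∫_0^π sin(nx)sin(n'x) dx = ∫_0^π cos(nx)cos(n'x) dx = 0; and by product-to-sum, ∫_0^π sin(nx)cos(n'x) dx = ½∫_0^π [sin((n+n')x) + sin((n−n')x)] dx, which is 0 when n+n' is even and 2n/(n²−n'²) when n+n' is odd (it need not vanish on (0, π)).
  u² squared terms: (-2)²·∫sin(3x)² dx = 4·π/2 = 2*π.
  So ∫_0^π u² dx = 2*π.
  (u')² squared terms: (-6)²·∫cos(3x)² dx = 36·π/2 = 18*π.
  So ∫_0^π (u')² dx = 18*π.
||u||_{H^1}^2 = (2*π) + (18*π) = 20*π.


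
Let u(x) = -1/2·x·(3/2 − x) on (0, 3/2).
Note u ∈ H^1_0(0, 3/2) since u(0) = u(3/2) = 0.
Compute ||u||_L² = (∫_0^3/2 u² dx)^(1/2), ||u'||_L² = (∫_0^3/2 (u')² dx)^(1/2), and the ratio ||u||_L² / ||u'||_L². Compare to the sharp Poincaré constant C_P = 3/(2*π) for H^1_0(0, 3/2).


||u||_L² / ||u'||_L² = 3*sqrt(10)/20 < C_P = 3/(2*π).

u(x) = -1/2·x·(3/2 − x), so u'(x) = x - 3/4.
u(x) = -1/2·x·(3/2 − x) vanishes at x = 0 and x = 3/2, so u ∈ H^1_0(0, 3/2). Differentiate via the product rule and integrate the resulting polynomials term by term.
  ∫_0^3/2 u² dx = ∫_0^3/2 (x^4/4 - 3*x^3/4 + 9*x^2/16) dx. Term by term:
    ∫_0^3/2 x^4/4 dx = 243/640;  ∫_0^3/2 -3*x^3/4 dx = -243/256;  ∫_0^3/2 9*x^2/16 dx = 81/128.
  Sum: 243/640 − 243/256 + 81/128 = 81/1280.
  ∫_0^3/2 (u')² dx = ∫_0^3/2 (x^2 - 3*x/2 + 9/16) dx. Term by term:
    ∫_0^3/2 x^2 dx = 9/8;  ∫_0^3/2 -3*x/2 dx = -27/16;  ∫_0^3/2 9/16 dx = 27/32.
  Sum: 9/8 − 27/16 + 27/32 = 9/32.
∫_0^3/2 u² dx = 81/1280, so ||u||_L² = 9*sqrt(5)/80.
∫_0^3/2 (u')² dx = 9/32, so ||u'||_L² = 3*sqrt(2)/8.
Ratio ||u||_L² / ||u'||_L² = 3*sqrt(10)/20.
Sharp Poincaré constant on H^1_0(0, 3/2) is C_P = L/π = 3/(2*π), achieved by sin(2*π/3·x).
A polynomial bump cannot attain the sharp Poincaré constant (only the first sine eigenfunction does), so the ratio is strictly less than C_P, consistent with ||u||_L² ≤ C_P ||u'||_L².


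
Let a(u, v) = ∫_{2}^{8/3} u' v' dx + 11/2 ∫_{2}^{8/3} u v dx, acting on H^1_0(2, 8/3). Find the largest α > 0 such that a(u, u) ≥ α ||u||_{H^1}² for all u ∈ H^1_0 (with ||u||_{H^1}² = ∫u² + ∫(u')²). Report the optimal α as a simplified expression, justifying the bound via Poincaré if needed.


α = 1

Coercivity of a(·,·) on H^1_0(2, 8/3) means a(u, u) ≥ α ||u||_{H^1}² for every u ∈ H^1_0.
The interval has length L = 2/3, and Poincaré/coercivity depend only on L. Here a(u, u) = ∫(u')² + (11/2)·∫u².
Here c = 11/2 ≥ 1, so a(u,u) = ∫(u')² + c∫u² ≥ ∫(u')² + ∫u² = ||u||_{H^1}², i.e. α = 1 works. No larger α is possible: a(u,u) ≥ α||u||_{H^1}² means (1−α)∫(u')² ≥ (α−c)∫u², and for the modes u_n = sin(nπ(x−x₀)/L) (x₀ the left endpoint) one has ∫u_n²/∫(u_n')² = (L/(nπ))² → 0, so a(u_n,u_n)/||u_n||_{H^1}² → 1. Hence the optimal constant is α = 1.
Therefore α = 1.


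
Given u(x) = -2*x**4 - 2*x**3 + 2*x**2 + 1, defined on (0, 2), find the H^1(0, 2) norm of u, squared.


||u||_{H^1}^2 = 689062/315

The H^1 norm (squared) on an interval (0, L) is
  ||u||_{H^1}^2 = ∫_0^L u(x)^2 dx + ∫_0^L u'(x)^2 dx.
Compute u'(x) = -8*x**3 - 6*x**2 + 4*x.
Then u(x)^2 = 4*x**8 + 8*x**7 - 4*x**6 - 8*x**5 - 4*x**3 + 4*x**2 + 1 and u'(x)^2 = 64*x**6 + 96*x**5 - 28*x**4 - 48*x**3 + 16*x**2.
Integrate each monomial from 0 to 2 using ∫_0^2 c·x^n dx = c·2^(n+1)/(n+1):
  ∫_0^2 u(x)^2 dx = ∫_0^2 (4*x^8 + 8*x^7 - 4*x^6 - 8*x^5 - 4*x^3 + 4*x^2 + 1) dx. Term by term:
    ∫_0^2 4*x^8 dx = 2048/9;  ∫_0^2 8*x^7 dx = 256;  ∫_0^2 -4*x^6 dx = -512/7;
    ∫_0^2 -8*x^5 dx = -256/3;  ∫_0^2 -4*x^3 dx = -16;  ∫_0^2 4*x^2 dx = 32/3;
    ∫_0^2 1 dx = 2.
  Sum: 2048/9 + 256 − 512/7 − 256/3 − 16 + 32/3 + 2 = 20270/63.
  ∫_0^2 u'(x)^2 dx = ∫_0^2 (64*x^6 + 96*x^5 - 28*x^4 - 48*x^3 + 16*x^2) dx. Term by term:
    ∫_0^2 64*x^6 dx = 8192/7;  ∫_0^2 96*x^5 dx = 1024;  ∫_0^2 -28*x^4 dx = -896/5;
    ∫_0^2 -48*x^3 dx = -192;  ∫_0^2 16*x^2 dx = 128/3.
  Sum: 8192/7 + 1024 − 896/5 − 192 + 128/3 = 195904/105.
Adding: ||u||_{H^1}^2 = 20270/63 + 195904/105 = 689062/315.


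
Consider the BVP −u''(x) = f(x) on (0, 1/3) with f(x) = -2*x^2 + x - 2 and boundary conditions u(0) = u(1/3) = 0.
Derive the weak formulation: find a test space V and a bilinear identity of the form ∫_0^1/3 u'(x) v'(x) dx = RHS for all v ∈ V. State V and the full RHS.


V = H^1_0(0, 1/3) (so v(0) = v(1/3) = 0); weak form: ∫_0^1/3 u'v' dx = ∫_0^1/3 (-2*x^2 + x - 2) v dx for all v ∈ V.

Multiply both sides by a test function v and integrate from 0 to 1/3:
  ∫_0^1/3 −u''(x) v(x) dx = ∫_0^1/3 f(x) v(x) dx.
Integrate the LHS by parts once:
  ∫_0^1/3 −u'' v dx = −[u'(x) v(x)]_0^1/3 + ∫_0^1/3 u'(x) v'(x) dx.
Thus ∫_0^1/3 u'(x) v'(x) dx = ∫_0^1/3 f(x) v(x) dx + [u'(x) v(x)]_0^1/3.
Choose V so that boundary terms are either known or forced to vanish.
u is Dirichlet: u(0) = u(1/3) = 0. Let V = H^1_0(0, 1/3); then v(0) = v(1/3) = 0, and [u' v]_0^1/3 = 0.
Weak formulation: find u (satisfying any essential BC) such that ∫_0^1/3 u'(x) v'(x) dx = ∫_0^1/3 f v dx for all v ∈ V.
Substituting f(x) = -2*x^2 + x - 2, the right-hand side is ∫_0^1/3 (-2*x^2 + x - 2) v dx.


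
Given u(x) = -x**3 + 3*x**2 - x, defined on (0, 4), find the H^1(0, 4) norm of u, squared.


||u||_{H^1}^2 = 10036/21

The H^1 norm (squared) on an interval (0, L) is
  ||u||_{H^1}^2 = ∫_0^L u(x)^2 dx + ∫_0^L u'(x)^2 dx.
Compute u'(x) = -3*x**2 + 6*x - 1.
Then u(x)^2 = x**6 - 6*x**5 + 11*x**4 - 6*x**3 + x**2 and u'(x)^2 = 9*x**4 - 36*x**3 + 42*x**2 - 12*x + 1.
Integrate each monomial from 0 to 4 using ∫_0^4 c·x^n dx = c·4^(n+1)/(n+1):
  ∫_0^4 u(x)^2 dx = ∫_0^4 (x^6 - 6*x^5 + 11*x^4 - 6*x^3 + x^2) dx. Term by term:
    ∫_0^4 x^6 dx = 16384/7;  ∫_0^4 -6*x^5 dx = -4096;  ∫_0^4 11*x^4 dx = 11264/5;
    ∫_0^4 -6*x^3 dx = -384;  ∫_0^4 x^2 dx = 64/3.
  Sum: 16384/7 − 4096 + 11264/5 − 384 + 64/3 = 14144/105.
  ∫_0^4 u'(x)^2 dx = ∫_0^4 (9*x^4 - 36*x^3 + 42*x^2 - 12*x + 1) dx. Term by term:
    ∫_0^4 9*x^4 dx = 9216/5;  ∫_0^4 -36*x^3 dx = -2304;  ∫_0^4 42*x^2 dx = 896;
    ∫_0^4 -12*x dx = -96;  ∫_0^4 1 dx = 4.
  Sum: 9216/5 − 2304 + 896 − 96 + 4 = 1716/5.
Adding: ||u||_{H^1}^2 = 14144/105 + 1716/5 = 10036/21.


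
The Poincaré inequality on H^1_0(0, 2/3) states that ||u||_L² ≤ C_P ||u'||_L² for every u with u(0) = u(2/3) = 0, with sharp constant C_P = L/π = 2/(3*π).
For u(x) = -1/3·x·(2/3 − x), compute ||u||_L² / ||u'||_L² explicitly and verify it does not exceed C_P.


||u||_L² / ||u'||_L² = sqrt(10)/15 < C_P = 2/(3*π).

u(x) = -1/3·x·(2/3 − x), so u'(x) = 2*x/3 - 2/9.
u(x) = -1/3·x·(2/3 − x) vanishes at x = 0 and x = 2/3, so u ∈ H^1_0(0, 2/3). Differentiate via the product rule and integrate the resulting polynomials term by term.
  ∫_0^2/3 u² dx = ∫_0^2/3 (x^4/9 - 4*x^3/27 + 4*x^2/81) dx. Term by term:
    ∫_0^2/3 x^4/9 dx = 32/10935;  ∫_0^2/3 -4*x^3/27 dx = -16/2187;  ∫_0^2/3 4*x^2/81 dx = 32/6561.
  Sum: 32/10935 − 16/2187 + 32/6561 = 16/32805.
  ∫_0^2/3 (u')² dx = ∫_0^2/3 (4*x^2/9 - 8*x/27 + 4/81) dx. Term by term:
    ∫_0^2/3 4*x^2/9 dx = 32/729;  ∫_0^2/3 -8*x/27 dx = -16/243;  ∫_0^2/3 4/81 dx = 8/243.
  Sum: 32/729 − 16/243 + 8/243 = 8/729.
∫_0^2/3 u² dx = 16/32805, so ||u||_L² = 4*sqrt(5)/405.
∫_0^2/3 (u')² dx = 8/729, so ||u'||_L² = 2*sqrt(2)/27.
Ratio ||u||_L² / ||u'||_L² = sqrt(10)/15.
Sharp Poincaré constant on H^1_0(0, 2/3) is C_P = L/π = 2/(3*π), achieved by sin(3*π/2·x).
A polynomial bump cannot attain the sharp Poincaré constant (only the first sine eigenfunction does), so the ratio is strictly less than C_P, consistent with ||u||_L² ≤ C_P ||u'||_L².


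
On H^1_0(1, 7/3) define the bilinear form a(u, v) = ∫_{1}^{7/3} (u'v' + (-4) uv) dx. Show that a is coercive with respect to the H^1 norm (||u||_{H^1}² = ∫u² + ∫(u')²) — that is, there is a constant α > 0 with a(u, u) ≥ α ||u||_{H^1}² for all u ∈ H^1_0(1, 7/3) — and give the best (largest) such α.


α = (-64 + 9*π^2)/(16 + 9*π^2)

Coercivity of a(·,·) on H^1_0(1, 7/3) means a(u, u) ≥ α ||u||_{H^1}² for every u ∈ H^1_0.
The interval has length L = 4/3, and Poincaré/coercivity depend only on L. Here a(u, u) = ∫(u')² + (-4)·∫u².
Here c = -4 < 0 with |c| < (π/L)² = 9*π^2/16, so coercivity still holds. The condition a(u,u) ≥ α||u||_{H^1}² reads (1−α)∫(u')² ≥ (α−c)∫u². Any admissible α is ≤ 1 (rapidly oscillating u have ∫u²/∫(u')² → 0), and α = 1 would force 0 ≥ (1−c)∫u², impossible since c < 1; so 1−α > 0. By the sharp Poincaré inequality on H^1_0 of an interval of length L, ∫(u')² ≥ (π/L)²∫u² with equality for the first sine mode sin(π(x−x₀)/L) (x₀ the left endpoint), so the inequality holds for all u iff (1−α)(π/L)² ≥ α − c, i.e. α ≤ ((π/L)² + c)/((π/L)² + 1) = (1 + c(L/π)²)/(1 + (L/π)²). (Direct route, valid since c ≤ 0: Poincaré gives c∫u² ≥ c(L/π)²∫(u')², so a(u,u) ≥ (1 + c(L/π)²)∫(u')², while ||u||_{H^1}² ≤ (1 + (L/π)²)∫(u')²; dividing yields the same α.) With (π/L)² = 9*π^2/16 and c = -4, the largest admissible constant is α = ((π/L)² + c)/((π/L)² + 1).
Simplifying, α = (-64 + 9*π^2)/(16 + 9*π^2).


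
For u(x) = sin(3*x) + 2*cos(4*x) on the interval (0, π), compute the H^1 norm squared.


||u||_{H^1(0,π)}^2 = -408/7 + 39*π

u'(x) = -8*sin(4*x) + 3*cos(3*x).
Expand u² and (u')² and integrate term by term on (0, π), using: for integers n ≥ 1, ∫_0^π sin²(nx) dx = ∫_0^π cos²(nx) dx = π/2; for n ≠ n', ∫_0^π sin(nx)sin(n'x) dx = ∫_0^π cos(nx)cos(n'x) dx = 0; and by product-to-sum, ∫_0^π sin(nx)cos(n'x) dx = ½∫_0^π [sin((n+n')x) + sin((n−n')x)] dx, which is 0 when n+n' is even and 2n/(n²−n'²) when n+n' is odd (it need not vanish on (0, π)).
  u² squared terms: (2)²·∫cos(4x)² dx = 4·π/2 = 2*π;  (1)²·∫sin(3x)² dx = 1·π/2 = π/2.
  u² cross terms: 2·(2)·(1)·∫cos(4x)·sin(3x) dx = 4·(-6/7) = -24/7.
  So ∫_0^π u² dx = 2*π + π/2 − 24/7 = -24/7 + 5*π/2.
  (u')² squared terms: (-8)²·∫sin(4x)² dx = 64·π/2 = 32*π;  (3)²·∫cos(3x)² dx = 9·π/2 = 9*π/2.
  (u')² cross terms: 2·(-8)·(3)·∫sin(4x)·cos(3x) dx = -48·(8/7) = -384/7.
  So ∫_0^π (u')² dx = 32*π + 9*π/2 − 384/7 = -384/7 + 73*π/2.
||u||_{H^1}^2 = (-24/7 + 5*π/2) + (-384/7 + 73*π/2) = -408/7 + 39*π.


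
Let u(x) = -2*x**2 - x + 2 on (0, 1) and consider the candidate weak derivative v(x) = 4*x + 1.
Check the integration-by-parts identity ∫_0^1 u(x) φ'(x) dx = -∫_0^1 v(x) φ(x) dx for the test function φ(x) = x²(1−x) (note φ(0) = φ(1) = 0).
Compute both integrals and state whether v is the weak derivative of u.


LHS = 17/60, RHS = -17/60. No, v is not the weak derivative of u.

u(x) = -2*x**2 - x + 2, classical derivative u'(x) = -4*x - 1.
φ(x) = x²(1−x), so φ'(x) = x*(2 - 3*x).
Note φ(0) = φ(1) = 0, so the boundary term u·φ vanishes.
LHS = ∫_0^1 u(x) φ'(x) dx = ∫_0^1 (6*x^4 - x^3 - 8*x^2 + 4*x) dx. Term by term:
  ∫_0^1 6*x^4 dx = 6/5;  ∫_0^1 -x^3 dx = -1/4;  ∫_0^1 -8*x^2 dx = -8/3;
  ∫_0^1 4*x dx = 2.
Sum: 6/5 − 1/4 − 8/3 + 2 = 17/60.
So LHS = 17/60.
∫_0^1 v(x) φ(x) dx = ∫_0^1 (-4*x^4 + 3*x^3 + x^2) dx. Term by term:
  ∫_0^1 -4*x^4 dx = -4/5;  ∫_0^1 3*x^3 dx = 3/4;  ∫_0^1 x^2 dx = 1/3.
Sum: -4/5 + 3/4 + 1/3 = 17/60.
So RHS = -∫_0^1 v(x) φ(x) dx = -17/60.
LHS − RHS = 17/30 ≠ 0, so the identity fails.
(For a valid weak derivative the identity must hold for EVERY test function, in particular this one. The failure shows v is NOT the weak derivative of u.)
Correct weak derivative would be u'(x) = -4*x - 1.


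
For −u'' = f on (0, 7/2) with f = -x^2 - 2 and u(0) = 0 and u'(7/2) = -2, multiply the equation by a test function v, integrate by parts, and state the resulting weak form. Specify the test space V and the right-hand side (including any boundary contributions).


V = {v ∈ H^1(0, 7/2) : v(0) = 0} (test functions vanish at x = 0 where u is specified); weak form: ∫_0^7/2 u'v' dx = ∫_0^7/2 (-x^2 - 2) v dx − 2·v(7/2) for all v ∈ V.

Multiply both sides by a test function v and integrate from 0 to 7/2:
  ∫_0^7/2 −u''(x) v(x) dx = ∫_0^7/2 f(x) v(x) dx.
Integrate the LHS by parts once:
  ∫_0^7/2 −u'' v dx = −[u'(x) v(x)]_0^7/2 + ∫_0^7/2 u'(x) v'(x) dx.
Thus ∫_0^7/2 u'(x) v'(x) dx = ∫_0^7/2 f(x) v(x) dx + [u'(x) v(x)]_0^7/2.
Choose V so that boundary terms are either known or forced to vanish.
Mixed BC: u(0) = 0 (Dirichlet) and u'(7/2) = -2 (Neumann). Define V = {v ∈ H^1(0, 7/2) : v(0) = 0}. Then [u' v]_0^7/2 = u'(7/2)·v(7/2) − u'(0)·0 = − 2·v(7/2).
Weak formulation: find u (satisfying any essential BC) such that ∫_0^7/2 u'(x) v'(x) dx = ∫_0^7/2 f v dx − 2·v(7/2) for all v ∈ V (Dirichlet at 0 absorbed into V; Neumann datum at x = 7/2 contributes the boundary term).
Substituting f(x) = -x^2 - 2, the right-hand side is ∫_0^7/2 (-x^2 - 2) v dx − 2·v(7/2).


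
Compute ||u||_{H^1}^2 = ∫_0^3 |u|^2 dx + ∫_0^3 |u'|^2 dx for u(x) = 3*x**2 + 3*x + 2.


||u||_{H^1}^2 = 15699/10

The H^1 norm (squared) on an interval (0, L) is
  ||u||_{H^1}^2 = ∫_0^L u(x)^2 dx + ∫_0^L u'(x)^2 dx.
Compute u'(x) = 6*x + 3.
Then u(x)^2 = 9*x**4 + 18*x**3 + 21*x**2 + 12*x + 4 and u'(x)^2 = 36*x**2 + 36*x + 9.
Integrate each monomial from 0 to 3 using ∫_0^3 c·x^n dx = c·3^(n+1)/(n+1):
  ∫_0^3 u(x)^2 dx = ∫_0^3 (9*x^4 + 18*x^3 + 21*x^2 + 12*x + 4) dx. Term by term:
    ∫_0^3 9*x^4 dx = 2187/5;  ∫_0^3 18*x^3 dx = 729/2;  ∫_0^3 21*x^2 dx = 189;
    ∫_0^3 12*x dx = 54;  ∫_0^3 4 dx = 12.
  Sum: 2187/5 + 729/2 + 189 + 54 + 12 = 10569/10.
  ∫_0^3 u'(x)^2 dx = ∫_0^3 (36*x^2 + 36*x + 9) dx. Term by term:
    ∫_0^3 36*x^2 dx = 324;  ∫_0^3 36*x dx = 162;  ∫_0^3 9 dx = 27.
  Sum: 324 + 162 + 27 = 513.
Adding: ||u||_{H^1}^2 = 10569/10 + 513 = 15699/10.


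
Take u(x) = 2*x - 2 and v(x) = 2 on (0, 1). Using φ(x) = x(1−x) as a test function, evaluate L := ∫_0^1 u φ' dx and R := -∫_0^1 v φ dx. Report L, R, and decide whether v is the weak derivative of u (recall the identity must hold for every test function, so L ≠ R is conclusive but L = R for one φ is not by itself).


LHS = -1/3, RHS = -1/3. Yes, v = u' weakly.

u(x) = 2*x - 2, classical derivative u'(x) = 2.
φ(x) = x(1−x), so φ'(x) = 1 - 2*x.
Note φ(0) = φ(1) = 0, so the boundary term u·φ vanishes.
LHS = ∫_0^1 u(x) φ'(x) dx = ∫_0^1 (-4*x^2 + 6*x - 2) dx. Term by term:
  ∫_0^1 -4*x^2 dx = -4/3;  ∫_0^1 6*x dx = 3;  ∫_0^1 -2 dx = -2.
Sum: -4/3 + 3 − 2 = -1/3.
So LHS = -1/3.
∫_0^1 v(x) φ(x) dx = ∫_0^1 (-2*x^2 + 2*x) dx. Term by term:
  ∫_0^1 -2*x^2 dx = -2/3;  ∫_0^1 2*x dx = 1.
Sum: -2/3 + 1 = 1/3.
So RHS = -∫_0^1 v(x) φ(x) dx = -1/3.
LHS = RHS, so the identity holds for this test φ.
Moreover u is smooth here and v(x) = u'(x) = 2 pointwise, so the identity holds for every test function. Hence v is the weak derivative of u.


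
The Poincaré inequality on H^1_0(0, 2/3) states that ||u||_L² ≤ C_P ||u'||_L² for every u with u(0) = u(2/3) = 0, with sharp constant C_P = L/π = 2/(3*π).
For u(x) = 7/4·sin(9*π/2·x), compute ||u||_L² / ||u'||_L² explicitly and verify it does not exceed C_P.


||u||_L² / ||u'||_L² = 2/(9*π) < C_P = 2/(3*π).

u(x) = 7/4·sin(9*π/2·x), so u'(x) = 63*π*cos(9*π*x/2)/8.
Writing u(x) = A·sin(kπx/L) with A = 7/4 and k = 3, use ∫_0^L sin²(kπx/L) dx = L/2 and ∫_0^L cos²(kπx/L) dx = L/2.
u² = 49/16·sin²(9*π/2·x) and (u')² = 3969*π^2/64·cos²(9*π/2·x), and each of sin², cos² integrates to L/2 = 1/3 over (0, 2/3).
∫_0^2/3 u² dx = 49/48, so ||u||_L² = 7*sqrt(3)/12.
∫_0^2/3 (u')² dx = 1323*π^2/64, so ||u'||_L² = 21*sqrt(3)*π/8.
Ratio ||u||_L² / ||u'||_L² = 2/(9*π).
Sharp Poincaré constant on H^1_0(0, 2/3) is C_P = L/π = 2/(3*π), achieved by sin(3*π/2·x).
This is the k = 3 harmonic; the ratio L/(kπ) is strictly less than C_P = L/π, consistent with the sharp inequality ||u||_L² ≤ C_P ||u'||_L².


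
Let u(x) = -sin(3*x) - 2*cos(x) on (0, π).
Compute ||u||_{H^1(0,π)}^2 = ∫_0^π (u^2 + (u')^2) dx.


||u||_{H^1(0,π)}^2 = 9*π

u'(x) = 2*sin(x) - 3*cos(3*x).
Expand u² and (u')² and integrate term by term on (0, π), using: for integers n ≥ 1, ∫_0^π sin²(nx) dx = ∫_0^π cos²(nx) dx = π/2; for n ≠ n', ∫_0^π sin(nx)sin(n'x) dx = ∫_0^π cos(nx)cos(n'x) dx = 0; and by product-to-sum, ∫_0^π sin(nx)cos(n'x) dx = ½∫_0^π [sin((n+n')x) + sin((n−n')x)] dx, which is 0 when n+n' is even and 2n/(n²−n'²) when n+n' is odd (it need not vanish on (0, π)).
  u² squared terms: (-1)²·∫sin(3x)² dx = 1·π/2 = π/2;  (-2)²·∫cos(x)² dx = 4·π/2 = 2*π.
  u² cross terms: 2·(-1)·(-2)·∫sin(3x)·cos(x) dx = 4·(0) = 0.
  So ∫_0^π u² dx = π/2 + 2*π + 0 = 5*π/2.
  (u')² squared terms: (-3)²·∫cos(3x)² dx = 9·π/2 = 9*π/2;  (2)²·∫sin(x)² dx = 4·π/2 = 2*π.
  (u')² cross terms: 2·(-3)·(2)·∫cos(3x)·sin(x) dx = -12·(0) = 0.
  So ∫_0^π (u')² dx = 9*π/2 + 2*π + 0 = 13*π/2.
||u||_{H^1}^2 = (5*π/2) + (13*π/2) = 9*π.


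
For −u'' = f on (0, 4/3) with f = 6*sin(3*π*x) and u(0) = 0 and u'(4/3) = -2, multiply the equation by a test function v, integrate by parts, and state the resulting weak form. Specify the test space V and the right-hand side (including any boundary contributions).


V = {v ∈ H^1(0, 4/3) : v(0) = 0} (test functions vanish at x = 0 where u is specified); weak form: ∫_0^4/3 u'v' dx = ∫_0^4/3 (6*sin(3*π*x)) v dx − 2·v(4/3) for all v ∈ V.

Multiply both sides by a test function v and integrate from 0 to 4/3:
  ∫_0^4/3 −u''(x) v(x) dx = ∫_0^4/3 f(x) v(x) dx.
Integrate the LHS by parts once:
  ∫_0^4/3 −u'' v dx = −[u'(x) v(x)]_0^4/3 + ∫_0^4/3 u'(x) v'(x) dx.
Thus ∫_0^4/3 u'(x) v'(x) dx = ∫_0^4/3 f(x) v(x) dx + [u'(x) v(x)]_0^4/3.
Choose V so that boundary terms are either known or forced to vanish.
Mixed BC: u(0) = 0 (Dirichlet) and u'(4/3) = -2 (Neumann). Define V = {v ∈ H^1(0, 4/3) : v(0) = 0}. Then [u' v]_0^4/3 = u'(4/3)·v(4/3) − u'(0)·0 = − 2·v(4/3).
Weak formulation: find u (satisfying any essential BC) such that ∫_0^4/3 u'(x) v'(x) dx = ∫_0^4/3 f v dx − 2·v(4/3) for all v ∈ V (Dirichlet at 0 absorbed into V; Neumann datum at x = 4/3 contributes the boundary term).
Substituting f(x) = 6*sin(3*π*x), the right-hand side is ∫_0^4/3 (6*sin(3*π*x)) v dx − 2·v(4/3).


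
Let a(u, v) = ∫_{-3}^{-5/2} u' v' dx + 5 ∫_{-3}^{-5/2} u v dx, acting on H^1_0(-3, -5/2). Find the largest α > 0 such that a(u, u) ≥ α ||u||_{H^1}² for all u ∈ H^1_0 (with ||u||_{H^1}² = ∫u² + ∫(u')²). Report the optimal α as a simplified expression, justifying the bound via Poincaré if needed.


α = 1

Coercivity of a(·,·) on H^1_0(-3, -5/2) means a(u, u) ≥ α ||u||_{H^1}² for every u ∈ H^1_0.
The interval has length L = 1/2, and Poincaré/coercivity depend only on L. Here a(u, u) = ∫(u')² + (5)·∫u².
Here c = 5 ≥ 1, so a(u,u) = ∫(u')² + c∫u² ≥ ∫(u')² + ∫u² = ||u||_{H^1}², i.e. α = 1 works. No larger α is possible: a(u,u) ≥ α||u||_{H^1}² means (1−α)∫(u')² ≥ (α−c)∫u², and for the modes u_n = sin(nπ(x−x₀)/L) (x₀ the left endpoint) one has ∫u_n²/∫(u_n')² = (L/(nπ))² → 0, so a(u_n,u_n)/||u_n||_{H^1}² → 1. Hence the optimal constant is α = 1.
Therefore α = 1.


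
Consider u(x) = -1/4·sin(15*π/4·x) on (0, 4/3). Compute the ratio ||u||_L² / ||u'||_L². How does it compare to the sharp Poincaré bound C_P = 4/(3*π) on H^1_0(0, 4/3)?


||u||_L² / ||u'||_L² = 4/(15*π) < C_P = 4/(3*π).

u(x) = -1/4·sin(15*π/4·x), so u'(x) = -15*π*cos(15*π*x/4)/16.
Writing u(x) = A·sin(kπx/L) with A = -1/4 and k = 5, use ∫_0^L sin²(kπx/L) dx = L/2 and ∫_0^L cos²(kπx/L) dx = L/2.
u² = 1/16·sin²(15*π/4·x) and (u')² = 225*π^2/256·cos²(15*π/4·x), and each of sin², cos² integrates to L/2 = 2/3 over (0, 4/3).
∫_0^4/3 u² dx = 1/24, so ||u||_L² = sqrt(6)/12.
∫_0^4/3 (u')² dx = 75*π^2/128, so ||u'||_L² = 5*sqrt(6)*π/16.
Ratio ||u||_L² / ||u'||_L² = 4/(15*π).
Sharp Poincaré constant on H^1_0(0, 4/3) is C_P = L/π = 4/(3*π), achieved by sin(3*π/4·x).
This is the k = 5 harmonic; the ratio L/(kπ) is strictly less than C_P = L/π, consistent with the sharp inequality ||u||_L² ≤ C_P ||u'||_L².


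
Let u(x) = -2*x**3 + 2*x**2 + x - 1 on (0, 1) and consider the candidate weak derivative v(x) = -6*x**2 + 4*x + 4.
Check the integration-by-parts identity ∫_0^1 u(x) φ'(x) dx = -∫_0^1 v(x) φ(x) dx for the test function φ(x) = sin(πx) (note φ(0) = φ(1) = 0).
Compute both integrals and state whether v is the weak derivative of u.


LHS = -24/π^3, RHS = -6/π - 24/π^3. No, v is not the weak derivative of u.

u(x) = -2*x**3 + 2*x**2 + x - 1, classical derivative u'(x) = -6*x**2 + 4*x + 1.
φ(x) = sin(πx), so φ'(x) = π*cos(π*x).
Note φ(0) = φ(1) = 0, so the boundary term u·φ vanishes.
LHS = ∫_0^1 u(x) φ'(x) dx = ∫_0^1 (-2*π*x^3*cos(π*x) + 2*π*x^2*cos(π*x) + π*x*cos(π*x) - π*cos(π*x)) dx. Term by term:
  ∫_0^1 -π*cos(π*x) dx = 0;  ∫_0^1 π*x*cos(π*x) dx = -2/π;  ∫_0^1 -2*π*x^3*cos(π*x) dx = -24/π^3 + 6/π;
  ∫_0^1 2*π*x^2*cos(π*x) dx = -4/π.
Sum: 0 − 2/π + -24/π^3 + 6/π − 4/π = -24/π^3.
So LHS = -24/π^3.
∫_0^1 v(x) φ(x) dx = ∫_0^1 (-6*x^2*sin(π*x) + 4*x*sin(π*x) + 4*sin(π*x)) dx. Term by term:
  ∫_0^1 4*sin(π*x) dx = 8/π;  ∫_0^1 -6*x^2*sin(π*x) dx = -6/π + 24/π^3;  ∫_0^1 4*x*sin(π*x) dx = 4/π.
Sum: 8/π + -6/π + 24/π^3 + 4/π = 24/π^3 + 6/π.
So RHS = -∫_0^1 v(x) φ(x) dx = -6/π - 24/π^3.
LHS − RHS = 6/π ≠ 0, so the identity fails.
(For a valid weak derivative the identity must hold for EVERY test function, in particular this one. The failure shows v is NOT the weak derivative of u.)
Correct weak derivative would be u'(x) = -6*x**2 + 4*x + 1.


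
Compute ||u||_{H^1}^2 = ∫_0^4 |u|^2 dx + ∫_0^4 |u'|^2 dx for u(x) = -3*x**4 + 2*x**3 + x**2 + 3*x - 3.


||u||_{H^1}^2 = 13640072/35

The H^1 norm (squared) on an interval (0, L) is
  ||u||_{H^1}^2 = ∫_0^L u(x)^2 dx + ∫_0^L u'(x)^2 dx.
Compute u'(x) = -12*x**3 + 6*x**2 + 2*x + 3.
Then u(x)^2 = 9*x**8 - 12*x**7 - 2*x**6 - 14*x**5 + 31*x**4 - 6*x**3 + 3*x**2 - 18*x + 9 and u'(x)^2 = 144*x**6 - 144*x**5 - 12*x**4 - 48*x**3 + 40*x**2 + 12*x + 9.
Integrate each monomial from 0 to 4 using ∫_0^4 c·x^n dx = c·4^(n+1)/(n+1):
  ∫_0^4 u(x)^2 dx = ∫_0^4 (9*x^8 - 12*x^7 - 2*x^6 - 14*x^5 + 31*x^4 - 6*x^3 + 3*x^2 - 18*x + 9) dx. Term by term:
    ∫_0^4 9*x^8 dx = 262144;  ∫_0^4 -12*x^7 dx = -98304;  ∫_0^4 -2*x^6 dx = -32768/7;
    ∫_0^4 -14*x^5 dx = -28672/3;  ∫_0^4 31*x^4 dx = 31744/5;  ∫_0^4 -6*x^3 dx = -384;
    ∫_0^4 3*x^2 dx = 64;  ∫_0^4 -18*x dx = -144;  ∫_0^4 9 dx = 36.
  Sum: 262144 − 98304 − 32768/7 − 28672/3 + 31744/5 − 384 + 64 − 144 + 36 = 16329844/105.
  ∫_0^4 u'(x)^2 dx = ∫_0^4 (144*x^6 - 144*x^5 - 12*x^4 - 48*x^3 + 40*x^2 + 12*x + 9) dx. Term by term:
    ∫_0^4 144*x^6 dx = 2359296/7;  ∫_0^4 -144*x^5 dx = -98304;  ∫_0^4 -12*x^4 dx = -12288/5;
    ∫_0^4 -48*x^3 dx = -3072;  ∫_0^4 40*x^2 dx = 2560/3;  ∫_0^4 12*x dx = 96;
    ∫_0^4 9 dx = 36.
  Sum: 2359296/7 − 98304 − 12288/5 − 3072 + 2560/3 + 96 + 36 = 24590372/105.
Adding: ||u||_{H^1}^2 = 16329844/105 + 24590372/105 = 13640072/35.


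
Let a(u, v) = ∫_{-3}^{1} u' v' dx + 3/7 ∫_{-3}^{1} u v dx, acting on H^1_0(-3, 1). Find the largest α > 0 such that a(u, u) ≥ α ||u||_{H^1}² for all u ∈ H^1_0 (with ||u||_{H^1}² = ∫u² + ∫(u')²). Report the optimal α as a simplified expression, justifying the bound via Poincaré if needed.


α = (48/7 + π^2)/(π^2 + 16)

Coercivity of a(·,·) on H^1_0(-3, 1) means a(u, u) ≥ α ||u||_{H^1}² for every u ∈ H^1_0.
The interval has length L = 4, and Poincaré/coercivity depend only on L. Here a(u, u) = ∫(u')² + (3/7)·∫u².
Here 0 < c = 3/7 < 1. The condition a(u,u) ≥ α||u||_{H^1}² reads (1−α)∫(u')² ≥ (α−c)∫u². Any admissible α is ≤ 1 (rapidly oscillating u have ∫u²/∫(u')² → 0), and α = 1 would force 0 ≥ (1−c)∫u², impossible since c < 1; so 1−α > 0. By the sharp Poincaré inequality on H^1_0 of an interval of length L, ∫(u')² ≥ (π/L)²∫u² with equality for the first sine mode sin(π(x−x₀)/L) (x₀ the left endpoint), so the inequality holds for all u iff (1−α)(π/L)² ≥ α − c, i.e. α ≤ ((π/L)² + c)/((π/L)² + 1) = (1 + c(L/π)²)/(1 + (L/π)²). With (π/L)² = π^2/16 and c = 3/7, the largest admissible constant is α = ((π/L)² + c)/((π/L)² + 1).
Simplifying, α = (48/7 + π^2)/(π^2 + 16).
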